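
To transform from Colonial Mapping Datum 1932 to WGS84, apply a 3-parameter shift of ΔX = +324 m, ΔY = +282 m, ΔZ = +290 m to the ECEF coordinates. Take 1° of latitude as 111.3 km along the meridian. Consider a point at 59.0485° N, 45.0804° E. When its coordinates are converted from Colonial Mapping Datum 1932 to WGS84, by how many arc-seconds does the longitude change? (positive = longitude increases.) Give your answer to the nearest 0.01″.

Δλ = -1.91″

sin φ = 0.857603, cos φ = 0.514312, sin λ = 0.708098, cos λ = 0.706114.
East component: ΔE = −sin λ·ΔX + cos λ·ΔY = −(0.708098)(324) + (0.706114)(282) = -30.30 m.
1° of latitude spans 111300 m; at latitude φ, 1° of longitude spans that × cos φ = 57243.0 m, so Δλ = -30.30 / 57243.0 × 3600 = -1.906″.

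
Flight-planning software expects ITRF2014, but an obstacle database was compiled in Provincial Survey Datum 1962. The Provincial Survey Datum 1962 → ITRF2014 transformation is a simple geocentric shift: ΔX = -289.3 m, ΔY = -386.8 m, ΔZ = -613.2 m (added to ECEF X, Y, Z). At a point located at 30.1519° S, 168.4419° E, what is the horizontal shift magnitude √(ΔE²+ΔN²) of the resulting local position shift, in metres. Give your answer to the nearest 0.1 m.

The local east axis at (φ, λ) is (−sin λ, cos λ, 0), so ΔE = −sin(168.4419°)·(-289.3) + cos(168.4419°)·(-386.8) = 436.92 m.
The local north axis is (−sin φ cos λ, −sin φ sin λ, cos φ), giving ΔN = 142.367 − 38.928 − 530.232 = -426.79 m.
Horizontal magnitude = √(ΔE² + ΔN²) = √(436.92² + (-426.79)²) = 610.78 m.

610.8 m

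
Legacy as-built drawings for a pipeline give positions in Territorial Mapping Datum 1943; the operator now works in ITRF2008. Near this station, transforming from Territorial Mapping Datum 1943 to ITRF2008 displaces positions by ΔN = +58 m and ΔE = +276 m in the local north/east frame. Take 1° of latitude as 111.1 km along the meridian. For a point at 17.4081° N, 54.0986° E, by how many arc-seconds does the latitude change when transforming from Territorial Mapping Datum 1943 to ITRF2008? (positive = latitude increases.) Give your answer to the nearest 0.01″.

Δφ = 1.88″

1° of latitude = 111.1 km, so Δφ = 58.0 / 111100 = 0.0005221° = 1.879″.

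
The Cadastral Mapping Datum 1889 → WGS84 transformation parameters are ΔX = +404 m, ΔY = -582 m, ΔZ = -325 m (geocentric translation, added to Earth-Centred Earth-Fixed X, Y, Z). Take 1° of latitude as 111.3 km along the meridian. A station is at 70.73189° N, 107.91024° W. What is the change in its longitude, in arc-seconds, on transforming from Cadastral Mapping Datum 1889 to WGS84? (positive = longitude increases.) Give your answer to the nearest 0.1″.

Δλ = 55.2″

sin φ = 0.943985, cos φ = 0.329989, sin λ = -0.951539, cos λ = -0.307527.
East component: ΔE = −sin λ·ΔX + cos λ·ΔY = −(-0.951539)(404) + (-0.307527)(-582) = 563.40 m.
1° of latitude spans 111300 m; at latitude φ, 1° of longitude spans that × cos φ = 36727.8 m, so Δλ = 563.40 / 36727.8 × 3600 = 55.224″.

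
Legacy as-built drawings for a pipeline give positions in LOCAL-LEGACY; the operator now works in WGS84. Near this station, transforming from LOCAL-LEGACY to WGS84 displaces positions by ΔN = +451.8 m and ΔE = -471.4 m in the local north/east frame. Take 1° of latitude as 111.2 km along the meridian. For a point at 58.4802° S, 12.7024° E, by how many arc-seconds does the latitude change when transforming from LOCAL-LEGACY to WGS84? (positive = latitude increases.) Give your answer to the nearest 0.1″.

1° of latitude = 111.2 km, so Δφ = 451.8 / 111200 = 0.0040629° = 14.627″.

Δφ = 14.6″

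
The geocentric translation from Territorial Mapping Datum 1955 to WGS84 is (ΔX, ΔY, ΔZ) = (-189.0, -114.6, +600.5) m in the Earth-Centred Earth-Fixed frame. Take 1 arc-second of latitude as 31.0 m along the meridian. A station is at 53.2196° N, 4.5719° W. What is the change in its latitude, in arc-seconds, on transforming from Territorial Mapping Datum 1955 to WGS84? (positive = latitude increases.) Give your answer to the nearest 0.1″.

Δφ = 16.2″

sin φ = 0.800936, cos φ = 0.598750, sin λ = -0.079710, cos λ = 0.996818.
North component: ΔN = −sin φ cos λ·ΔX − sin φ sin λ·ΔY + cos φ·ΔZ = −(0.800936)(0.996818)(-189.0) − (0.800936)(-0.079710)(-114.6) + (0.598750)(600.5) = 503.13 m.
1° of latitude spans 3600 × 31.00 = 111600 m, so Δφ = 503.13 / 111600 × 3600 = 16.230″.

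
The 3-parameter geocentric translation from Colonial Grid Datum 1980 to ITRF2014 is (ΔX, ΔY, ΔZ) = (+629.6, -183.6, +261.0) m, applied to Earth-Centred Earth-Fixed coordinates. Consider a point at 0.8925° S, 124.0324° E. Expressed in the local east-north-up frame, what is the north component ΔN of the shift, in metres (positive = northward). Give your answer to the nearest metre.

ΔN = 253 m

At φ = -0.8925°, λ = 124.0324°: sin φ = -0.015576, cos φ = 0.999879, sin λ = 0.828721, cos λ = -0.559662.
ΔN = −sin φ cos λ·ΔX − sin φ sin λ·ΔY + cos φ·ΔZ = −(-0.015576)(-0.559662)(629.6) − (-0.015576)(0.828721)(-183.6) + (0.999879)(261.0) = 253.11 m.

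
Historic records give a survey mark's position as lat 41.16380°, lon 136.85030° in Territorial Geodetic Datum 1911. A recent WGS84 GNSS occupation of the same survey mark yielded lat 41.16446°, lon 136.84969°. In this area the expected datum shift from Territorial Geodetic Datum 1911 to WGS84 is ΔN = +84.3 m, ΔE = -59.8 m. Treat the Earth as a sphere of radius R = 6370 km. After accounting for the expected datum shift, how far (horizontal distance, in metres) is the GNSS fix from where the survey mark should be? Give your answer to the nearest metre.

14 m

Observed coordinate differences: Δφ = +0.00066°, Δλ = -0.00061°.
Converting to metres (1° lat = 111177 m, cos φ = 0.752831): observed ΔN = 73.4 m, observed ΔE = -51.1 m.
Subtracting the expected shift leaves a residual of 73.4 − (84.3) = -10.9 m north and -51.1 − (-59.8) = 8.7 m east.
Residual distance = √((-10.9)² + 8.7²) = 14.0 m.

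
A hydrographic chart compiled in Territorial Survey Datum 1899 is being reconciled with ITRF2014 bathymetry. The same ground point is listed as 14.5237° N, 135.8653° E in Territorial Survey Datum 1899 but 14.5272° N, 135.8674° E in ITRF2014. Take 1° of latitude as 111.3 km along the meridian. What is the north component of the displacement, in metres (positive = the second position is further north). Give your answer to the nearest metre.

ΔN = 390 m

Δφ = 14.5272° − 14.5237° = +0.0035°; Δλ = 135.8674° − 135.8653° = +0.0021°.
ΔN = Δφ × 111300 = 389.6 m; ΔE = Δλ × 111300 × cos(14.5237°) = +0.0021 × 111300 × 0.968044 = 226.3 m.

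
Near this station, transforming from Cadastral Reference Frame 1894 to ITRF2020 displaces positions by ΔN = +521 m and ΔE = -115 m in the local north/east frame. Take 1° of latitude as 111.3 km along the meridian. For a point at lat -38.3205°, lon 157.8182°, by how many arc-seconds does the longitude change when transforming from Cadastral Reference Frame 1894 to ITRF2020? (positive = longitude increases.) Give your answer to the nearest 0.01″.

Δλ = -4.74″

At latitude -38.3205°, cos φ = 0.784555.
1° of longitude at this latitude = 111.3 × cos φ = 87.32 km, so Δλ = -115.0 / 87320.9 = -0.0013170° = -4.741″.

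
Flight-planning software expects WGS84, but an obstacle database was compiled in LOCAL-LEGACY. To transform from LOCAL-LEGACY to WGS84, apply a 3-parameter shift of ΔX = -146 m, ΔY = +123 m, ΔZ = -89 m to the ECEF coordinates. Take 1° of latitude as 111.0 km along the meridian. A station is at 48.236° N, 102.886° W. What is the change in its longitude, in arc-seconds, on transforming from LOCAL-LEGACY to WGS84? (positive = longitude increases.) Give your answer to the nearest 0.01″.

Δλ = -8.27″

sin φ = 0.745895, cos φ = 0.666064, sin λ = -0.974816, cos λ = -0.223012.
East component: ΔE = −sin λ·ΔX + cos λ·ΔY = −(-0.974816)(-146) + (-0.223012)(123) = -169.75 m.
1° of latitude spans 111000 m; at latitude φ, 1° of longitude spans that × cos φ = 73933.1 m, so Δλ = -169.75 / 73933.1 × 3600 = -8.266″.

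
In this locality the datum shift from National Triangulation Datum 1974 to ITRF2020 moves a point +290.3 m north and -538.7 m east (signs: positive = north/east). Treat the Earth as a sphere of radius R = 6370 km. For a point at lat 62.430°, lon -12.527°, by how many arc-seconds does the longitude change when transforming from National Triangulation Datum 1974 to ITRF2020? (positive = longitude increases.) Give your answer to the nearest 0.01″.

At latitude 62.430°, cos φ = 0.462832.
One radian of longitude at latitude φ spans R cos φ, so Δλ = ΔE / (R cos φ) = -538.7 / (6370000 × 0.462832) = -1.8272e-04 rad = -37.689″.

Δλ = -37.69″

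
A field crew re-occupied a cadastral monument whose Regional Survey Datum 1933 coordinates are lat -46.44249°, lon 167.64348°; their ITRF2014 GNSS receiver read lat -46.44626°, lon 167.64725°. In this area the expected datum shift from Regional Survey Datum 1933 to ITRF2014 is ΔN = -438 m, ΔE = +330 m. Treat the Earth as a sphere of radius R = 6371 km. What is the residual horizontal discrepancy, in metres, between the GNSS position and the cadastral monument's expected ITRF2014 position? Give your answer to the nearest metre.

Observed coordinate differences: Δφ = -0.00377°, Δλ = +0.00377°.
Converting to metres (1° lat = 111195 m, cos φ = 0.689082): observed ΔN = -419.2 m, observed ΔE = 288.9 m.
Subtracting the expected shift leaves a residual of -419.2 − (-438) = 18.8 m north and 288.9 − (330) = -41.1 m east.
Residual distance = √(18.8² + (-41.1)²) = 45.2 m.

45 m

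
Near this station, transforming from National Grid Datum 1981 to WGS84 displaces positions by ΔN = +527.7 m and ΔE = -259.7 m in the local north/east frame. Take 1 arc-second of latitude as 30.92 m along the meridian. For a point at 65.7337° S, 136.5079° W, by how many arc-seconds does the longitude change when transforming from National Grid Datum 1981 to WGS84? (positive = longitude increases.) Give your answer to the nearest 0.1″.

At latitude -65.7337°, cos φ = 0.410978.
1″ of longitude at this latitude = 30.92 × cos φ = 12.7074 m, so Δλ = -259.7 / 12.7074 = -20.437″.

Δλ = -20.4″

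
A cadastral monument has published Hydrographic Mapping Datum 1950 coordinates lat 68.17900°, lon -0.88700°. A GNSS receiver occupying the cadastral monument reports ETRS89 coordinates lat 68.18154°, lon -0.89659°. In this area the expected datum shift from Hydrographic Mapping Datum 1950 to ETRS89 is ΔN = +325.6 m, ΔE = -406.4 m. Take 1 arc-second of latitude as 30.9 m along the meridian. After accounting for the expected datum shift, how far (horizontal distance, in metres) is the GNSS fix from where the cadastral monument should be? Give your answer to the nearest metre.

44 m

Observed coordinate differences: Δφ = +0.00254°, Δλ = -0.00959°.
Converting to metres (1° lat = 111240 m, cos φ = 0.371708): observed ΔN = 282.5 m, observed ΔE = -396.5 m.
Subtracting the expected shift leaves a residual of 282.5 − (325.6) = -43.1 m north and -396.5 − (-406.4) = 9.9 m east.
Residual distance = √((-43.1)² + 9.9²) = 44.2 m.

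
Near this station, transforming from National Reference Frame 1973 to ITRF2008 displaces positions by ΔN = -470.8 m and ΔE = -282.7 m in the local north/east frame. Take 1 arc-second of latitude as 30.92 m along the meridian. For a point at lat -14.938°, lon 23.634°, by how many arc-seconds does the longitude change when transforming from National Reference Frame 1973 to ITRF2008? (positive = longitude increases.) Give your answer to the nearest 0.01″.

At latitude -14.938°, cos φ = 0.966205.
1″ of longitude at this latitude = 30.92 × cos φ = 29.8751 m, so Δλ = -282.7 / 29.8751 = -9.463″.

Δλ = -9.46″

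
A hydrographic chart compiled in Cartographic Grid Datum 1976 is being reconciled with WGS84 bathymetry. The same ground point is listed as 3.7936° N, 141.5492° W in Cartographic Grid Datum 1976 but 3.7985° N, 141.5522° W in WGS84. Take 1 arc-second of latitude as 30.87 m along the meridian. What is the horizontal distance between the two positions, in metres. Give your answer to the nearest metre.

638 m

Δφ = 3.7985° − 3.7936° = +0.0049°; Δλ = -141.5522° − -141.5492° = -0.0030°.
1° of latitude = 3600 × 30.87 = 111132 m.
ΔN = Δφ × 111132 = 544.5 m; ΔE = Δλ × 111132 × cos(3.7936°) = -0.0030 × 111132 × 0.997809 = -332.7 m.
Distance = √(ΔE² + ΔN²) = √((-332.7)² + 544.5²) = 638.1 m.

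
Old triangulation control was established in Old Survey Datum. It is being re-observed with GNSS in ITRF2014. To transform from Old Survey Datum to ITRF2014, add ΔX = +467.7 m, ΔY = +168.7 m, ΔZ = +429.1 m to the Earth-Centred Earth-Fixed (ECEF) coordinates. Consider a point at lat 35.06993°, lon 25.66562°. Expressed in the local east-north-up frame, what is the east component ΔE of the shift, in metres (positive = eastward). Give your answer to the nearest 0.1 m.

ΔE = -50.5 m

The local east axis at (φ, λ) is (−sin λ, cos λ, 0), so ΔE = −sin(25.66562°)·467.7 + cos(25.66562°)·168.7 = -50.51 m.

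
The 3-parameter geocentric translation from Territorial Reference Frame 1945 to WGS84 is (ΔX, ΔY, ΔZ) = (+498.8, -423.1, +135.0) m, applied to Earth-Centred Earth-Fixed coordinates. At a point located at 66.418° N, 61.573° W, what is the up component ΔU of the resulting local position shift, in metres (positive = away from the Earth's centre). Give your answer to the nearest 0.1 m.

ΔU = 367.6 m

The local up (radial) axis is (cos φ cos λ, cos φ sin λ, sin φ), giving ΔU = 94.994 + 148.857 + 123.726 = 367.58 m.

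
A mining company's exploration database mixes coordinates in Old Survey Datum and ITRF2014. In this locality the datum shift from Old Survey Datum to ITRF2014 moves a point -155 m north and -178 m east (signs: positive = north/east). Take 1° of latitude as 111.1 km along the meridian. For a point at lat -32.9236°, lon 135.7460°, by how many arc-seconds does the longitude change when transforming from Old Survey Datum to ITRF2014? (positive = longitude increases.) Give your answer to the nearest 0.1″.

Δλ = -6.9″

At latitude -32.9236°, cos φ = 0.839396.
1° of longitude at this latitude = 111.1 × cos φ = 93.26 km, so Δλ = -178.0 / 93256.9 = -0.0019087° = -6.871″.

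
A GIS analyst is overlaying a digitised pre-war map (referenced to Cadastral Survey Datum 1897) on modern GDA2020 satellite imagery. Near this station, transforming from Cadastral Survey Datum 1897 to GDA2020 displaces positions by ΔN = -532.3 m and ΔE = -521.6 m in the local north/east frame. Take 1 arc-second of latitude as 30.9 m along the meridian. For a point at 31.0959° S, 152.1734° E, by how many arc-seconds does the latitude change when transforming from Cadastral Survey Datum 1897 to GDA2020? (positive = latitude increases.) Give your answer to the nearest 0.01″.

1″ of latitude = 30.90 m, so Δφ = -532.3 / 30.90 = -17.227″.

Δφ = -17.23″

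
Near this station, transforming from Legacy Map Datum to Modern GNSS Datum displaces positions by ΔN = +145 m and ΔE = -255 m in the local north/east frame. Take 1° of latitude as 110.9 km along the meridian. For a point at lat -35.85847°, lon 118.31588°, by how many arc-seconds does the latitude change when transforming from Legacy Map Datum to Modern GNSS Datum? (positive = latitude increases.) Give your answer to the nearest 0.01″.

1° of latitude = 110.9 km, so Δφ = 145.0 / 110900 = 0.0013075° = 4.707″.

Δφ = 4.71″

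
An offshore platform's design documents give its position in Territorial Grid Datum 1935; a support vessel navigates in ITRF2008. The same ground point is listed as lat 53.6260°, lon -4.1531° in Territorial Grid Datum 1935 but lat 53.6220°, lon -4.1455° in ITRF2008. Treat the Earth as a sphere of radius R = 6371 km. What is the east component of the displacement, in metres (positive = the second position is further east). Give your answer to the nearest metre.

ΔE = 501 m

Δφ = 53.6220° − 53.6260° = -0.0040°; Δλ = -4.1455° − -4.1531° = +0.0076°.
1° along a meridian = πR/180 = 111195 m.
ΔN = Δφ × 111195 = -444.8 m; ΔE = Δλ × 111195 × cos(53.6260°) = +0.0076 × 111195 × 0.593054 = 501.2 m.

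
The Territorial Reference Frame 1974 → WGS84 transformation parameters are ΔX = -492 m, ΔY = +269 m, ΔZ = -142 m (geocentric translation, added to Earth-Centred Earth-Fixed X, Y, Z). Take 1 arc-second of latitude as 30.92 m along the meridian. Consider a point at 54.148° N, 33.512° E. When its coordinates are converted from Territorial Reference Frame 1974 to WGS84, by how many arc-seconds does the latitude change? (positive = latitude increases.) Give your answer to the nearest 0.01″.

sin φ = 0.810533, cos φ = 0.585694, sin λ = 0.552112, cos λ = 0.833770.
North component: ΔN = −sin φ cos λ·ΔX − sin φ sin λ·ΔY + cos φ·ΔZ = −(0.810533)(0.833770)(-492) − (0.810533)(0.552112)(269) + (0.585694)(-142) = 128.95 m.
1° of latitude spans 3600 × 30.92 = 111312 m, so Δφ = 128.95 / 111312 × 3600 = 4.170″.

Δφ = 4.17″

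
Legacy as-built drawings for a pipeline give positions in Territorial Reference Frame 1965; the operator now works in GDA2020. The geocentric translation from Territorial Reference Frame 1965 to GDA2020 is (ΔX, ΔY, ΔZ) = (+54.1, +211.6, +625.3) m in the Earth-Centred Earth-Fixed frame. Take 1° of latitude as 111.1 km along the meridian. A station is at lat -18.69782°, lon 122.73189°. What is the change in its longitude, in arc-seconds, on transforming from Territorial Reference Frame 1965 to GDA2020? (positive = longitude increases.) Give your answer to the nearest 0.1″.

Δλ = -5.5″

sin φ = -0.320577, cos φ = 0.947222, sin λ = 0.841210, cos λ = -0.540709.
East component: ΔE = −sin λ·ΔX + cos λ·ΔY = −(0.841210)(54.1) + (-0.540709)(211.6) = -159.92 m.
1° of latitude spans 111100 m; at latitude φ, 1° of longitude spans that × cos φ = 105236.4 m, so Δλ = -159.92 / 105236.4 × 3600 = -5.471″.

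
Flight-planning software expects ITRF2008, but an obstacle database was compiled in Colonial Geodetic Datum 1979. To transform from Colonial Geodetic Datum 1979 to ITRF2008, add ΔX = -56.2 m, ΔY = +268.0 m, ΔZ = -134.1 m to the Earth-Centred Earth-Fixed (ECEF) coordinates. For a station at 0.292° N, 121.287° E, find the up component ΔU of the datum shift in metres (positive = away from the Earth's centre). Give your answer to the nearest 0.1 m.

ΔU = 257.5 m

At φ = 0.292°, λ = 121.287°: sin φ = 0.005096, cos φ = 0.999987, sin λ = 0.854577, cos λ = -0.519325.
ΔU = cos φ cos λ·ΔX + cos φ sin λ·ΔY + sin φ·ΔZ = (0.999987)(-0.519325)(-56.2) + (0.999987)(0.854577)(268.0) + (0.005096)(-134.1) = 257.53 m.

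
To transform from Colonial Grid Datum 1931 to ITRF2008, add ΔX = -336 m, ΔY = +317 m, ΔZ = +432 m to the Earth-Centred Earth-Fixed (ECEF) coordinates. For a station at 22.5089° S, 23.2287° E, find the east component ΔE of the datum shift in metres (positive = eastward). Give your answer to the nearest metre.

The local east axis at (φ, λ) is (−sin λ, cos λ, 0), so ΔE = −sin(23.2287°)·(-336) + cos(23.2287°)·317 = 423.82 m.

ΔE = 424 m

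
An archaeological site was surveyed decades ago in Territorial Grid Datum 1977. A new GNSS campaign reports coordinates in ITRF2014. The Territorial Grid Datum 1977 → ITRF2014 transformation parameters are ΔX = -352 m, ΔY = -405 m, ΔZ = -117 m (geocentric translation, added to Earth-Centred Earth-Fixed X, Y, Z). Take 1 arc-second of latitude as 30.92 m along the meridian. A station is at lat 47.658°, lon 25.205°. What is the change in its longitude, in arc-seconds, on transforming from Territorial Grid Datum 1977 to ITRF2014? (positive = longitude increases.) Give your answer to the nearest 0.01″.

Δλ = -10.40″

sin φ = 0.739138, cos φ = 0.673555, sin λ = 0.425858, cos λ = 0.904790.
East component: ΔE = −sin λ·ΔX + cos λ·ΔY = −(0.425858)(-352) + (0.904790)(-405) = -216.54 m.
1° of latitude spans 3600 × 30.92 = 111312 m; at latitude φ, 1° of longitude spans that × cos φ = 74974.7 m, so Δλ = -216.54 / 74974.7 × 3600 = -10.397″.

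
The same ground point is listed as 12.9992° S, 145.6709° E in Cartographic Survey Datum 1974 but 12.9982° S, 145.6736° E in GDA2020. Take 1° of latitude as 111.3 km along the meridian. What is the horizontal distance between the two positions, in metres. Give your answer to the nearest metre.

313 m

Δφ = -12.9982° − -12.9992° = +0.0010°; Δλ = 145.6736° − 145.6709° = +0.0027°.
ΔN = Δφ × 111300 = 111.3 m; ΔE = Δλ × 111300 × cos(-12.9992°) = +0.0027 × 111300 × 0.974373 = 292.8 m.
Distance = √(ΔE² + ΔN²) = √(292.8² + 111.3²) = 313.2 m.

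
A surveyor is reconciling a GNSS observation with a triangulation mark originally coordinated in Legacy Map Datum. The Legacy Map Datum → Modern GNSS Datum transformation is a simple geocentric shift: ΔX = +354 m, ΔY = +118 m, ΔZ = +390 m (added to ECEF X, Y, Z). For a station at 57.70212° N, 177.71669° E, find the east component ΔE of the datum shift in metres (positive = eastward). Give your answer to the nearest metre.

At φ = 57.70212°, λ = 177.71669°: sin φ = 0.845282, cos φ = 0.534321, sin λ = 0.039841, cos λ = -0.999206.
ΔE = −sin λ·ΔX + cos λ·ΔY = −(0.039841)·(354) + (-0.999206)·(118) = -132.01 m.

ΔE = -132 m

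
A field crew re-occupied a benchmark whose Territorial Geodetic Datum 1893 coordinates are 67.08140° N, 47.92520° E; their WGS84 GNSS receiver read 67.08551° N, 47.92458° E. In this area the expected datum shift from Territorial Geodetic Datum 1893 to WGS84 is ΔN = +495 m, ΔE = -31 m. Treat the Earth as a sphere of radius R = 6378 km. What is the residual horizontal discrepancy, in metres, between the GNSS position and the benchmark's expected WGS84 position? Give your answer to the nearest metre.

Observed coordinate differences: Δφ = +0.00411°, Δλ = -0.00062°.
Converting to metres (1° lat = 111317 m, cos φ = 0.389423): observed ΔN = 457.5 m, observed ΔE = -26.9 m.
Subtracting the expected shift leaves a residual of 457.5 − (495) = -37.5 m north and -26.9 − (-31) = 4.1 m east.
Residual distance = √((-37.5)² + 4.1²) = 37.7 m.

38 m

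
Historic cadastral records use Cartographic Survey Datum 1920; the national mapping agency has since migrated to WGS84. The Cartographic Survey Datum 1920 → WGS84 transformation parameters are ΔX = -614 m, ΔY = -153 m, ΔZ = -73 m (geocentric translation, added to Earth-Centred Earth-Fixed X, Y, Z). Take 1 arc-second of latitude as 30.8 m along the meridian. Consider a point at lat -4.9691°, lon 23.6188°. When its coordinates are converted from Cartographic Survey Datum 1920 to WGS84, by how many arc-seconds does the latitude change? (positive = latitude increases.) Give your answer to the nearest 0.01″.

Δφ = -4.12″

sin φ = -0.086618, cos φ = 0.996242, sin λ = 0.400650, cos λ = 0.916231.
North component: ΔN = −sin φ cos λ·ΔX − sin φ sin λ·ΔY + cos φ·ΔZ = −(-0.086618)(0.916231)(-614) − (-0.086618)(0.400650)(-153) + (0.996242)(-73) = -126.76 m.
1° of latitude spans 3600 × 30.80 = 110880 m, so Δφ = -126.76 / 110880 × 3600 = -4.116″.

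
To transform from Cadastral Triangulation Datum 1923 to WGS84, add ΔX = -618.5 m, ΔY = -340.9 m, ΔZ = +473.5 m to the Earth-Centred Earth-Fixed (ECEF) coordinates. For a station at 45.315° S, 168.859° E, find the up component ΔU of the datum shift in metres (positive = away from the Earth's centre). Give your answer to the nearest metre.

ΔU = 44 m

At φ = -45.315°, λ = 168.859°: sin φ = -0.710984, cos φ = 0.703209, sin λ = 0.193224, cos λ = -0.981155.
ΔU = cos φ cos λ·ΔX + cos φ sin λ·ΔY + sin φ·ΔZ = (0.703209)(-0.981155)(-618.5) + (0.703209)(0.193224)(-340.9) + (-0.710984)(473.5) = 43.77 m.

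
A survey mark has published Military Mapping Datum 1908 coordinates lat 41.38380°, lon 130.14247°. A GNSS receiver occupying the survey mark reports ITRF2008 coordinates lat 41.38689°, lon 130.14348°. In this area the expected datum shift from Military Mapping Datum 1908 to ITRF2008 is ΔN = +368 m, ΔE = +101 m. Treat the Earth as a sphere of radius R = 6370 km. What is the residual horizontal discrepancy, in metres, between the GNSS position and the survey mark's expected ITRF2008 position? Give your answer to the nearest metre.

Observed coordinate differences: Δφ = +0.00309°, Δλ = +0.00101°.
Converting to metres (1° lat = 111177 m, cos φ = 0.750298): observed ΔN = 343.5 m, observed ΔE = 84.3 m.
Subtracting the expected shift leaves a residual of 343.5 − (368) = -24.5 m north and 84.3 − (101) = -16.7 m east.
Residual distance = √((-24.5)² + (-16.7)²) = 29.6 m.

30 m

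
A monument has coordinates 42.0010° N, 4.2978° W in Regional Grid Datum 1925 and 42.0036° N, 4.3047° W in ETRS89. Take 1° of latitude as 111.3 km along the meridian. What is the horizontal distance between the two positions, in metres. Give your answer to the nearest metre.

640 m

Δφ = 42.0036° − 42.0010° = +0.0026°; Δλ = -4.3047° − -4.2978° = -0.0069°.
ΔN = Δφ × 111300 = 289.4 m; ΔE = Δλ × 111300 × cos(42.0010°) = -0.0069 × 111300 × 0.743133 = -570.7 m.
Distance = √(ΔE² + ΔN²) = √((-570.7)² + 289.4²) = 639.9 m.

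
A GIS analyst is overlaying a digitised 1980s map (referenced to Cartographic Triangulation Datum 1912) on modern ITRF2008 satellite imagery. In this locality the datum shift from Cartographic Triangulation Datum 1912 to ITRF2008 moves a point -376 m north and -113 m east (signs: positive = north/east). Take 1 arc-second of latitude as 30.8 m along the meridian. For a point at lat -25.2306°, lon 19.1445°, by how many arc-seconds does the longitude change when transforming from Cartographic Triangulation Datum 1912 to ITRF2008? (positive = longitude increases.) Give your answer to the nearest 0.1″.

At latitude -25.2306°, cos φ = 0.904600.
1″ of longitude at this latitude = 30.80 × cos φ = 27.8617 m, so Δλ = -113.0 / 27.8617 = -4.056″.

Δλ = -4.1″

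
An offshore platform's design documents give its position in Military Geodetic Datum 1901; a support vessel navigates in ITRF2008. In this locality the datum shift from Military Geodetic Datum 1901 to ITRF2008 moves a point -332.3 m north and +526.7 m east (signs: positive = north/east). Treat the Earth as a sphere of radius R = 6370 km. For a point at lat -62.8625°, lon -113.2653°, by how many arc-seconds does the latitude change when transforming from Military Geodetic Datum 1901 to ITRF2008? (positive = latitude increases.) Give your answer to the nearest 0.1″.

On a sphere of radius R, 1 rad of latitude = R, so Δφ = ΔN / R = -332.3 / 6370000 = -5.2166e-05 rad = -10.760″.

Δφ = -10.8″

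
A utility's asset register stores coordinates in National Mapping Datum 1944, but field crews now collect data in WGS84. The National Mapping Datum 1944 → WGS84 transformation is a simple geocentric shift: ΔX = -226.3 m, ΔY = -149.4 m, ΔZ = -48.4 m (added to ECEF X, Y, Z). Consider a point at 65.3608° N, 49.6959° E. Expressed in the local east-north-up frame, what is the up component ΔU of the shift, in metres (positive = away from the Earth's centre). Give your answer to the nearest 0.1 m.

At φ = 65.3608°, λ = 49.6959°: sin φ = 0.908951, cos φ = 0.416903, sin λ = 0.762622, cos λ = 0.646844.
ΔU = cos φ cos λ·ΔX + cos φ sin λ·ΔY + sin φ·ΔZ = (0.416903)(0.646844)(-226.3) + (0.416903)(0.762622)(-149.4) + (0.908951)(-48.4) = -152.52 m.

ΔU = -152.5 m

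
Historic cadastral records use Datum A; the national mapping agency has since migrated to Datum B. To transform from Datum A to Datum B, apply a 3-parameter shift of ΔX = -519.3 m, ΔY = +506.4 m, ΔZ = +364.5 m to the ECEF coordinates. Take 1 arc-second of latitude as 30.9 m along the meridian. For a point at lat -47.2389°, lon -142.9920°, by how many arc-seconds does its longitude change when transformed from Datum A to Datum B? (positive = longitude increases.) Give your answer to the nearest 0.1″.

sin φ = -0.734191, cos φ = 0.678943, sin λ = -0.601927, cos λ = -0.798551.
East component: ΔE = −sin λ·ΔX + cos λ·ΔY = −(-0.601927)(-519.3) + (-0.798551)(506.4) = -716.97 m.
1° of latitude spans 3600 × 30.90 = 111240 m; at latitude φ, 1° of longitude spans that × cos φ = 75525.6 m, so Δλ = -716.97 / 75525.6 × 3600 = -34.175″.

Δλ = -34.2″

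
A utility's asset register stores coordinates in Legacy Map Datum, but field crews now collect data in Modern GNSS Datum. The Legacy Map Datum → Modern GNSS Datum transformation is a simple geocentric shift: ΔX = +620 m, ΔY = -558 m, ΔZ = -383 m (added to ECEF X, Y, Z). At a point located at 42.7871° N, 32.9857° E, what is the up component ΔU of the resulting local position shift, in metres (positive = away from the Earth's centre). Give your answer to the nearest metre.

ΔU = -101 m

At φ = 42.7871°, λ = 32.9857°: sin φ = 0.679276, cos φ = 0.733883, sin λ = 0.544430, cos λ = 0.838806.
ΔU = cos φ cos λ·ΔX + cos φ sin λ·ΔY + sin φ·ΔZ = (0.733883)(0.838806)(620) + (0.733883)(0.544430)(-558) + (0.679276)(-383) = -101.45 m.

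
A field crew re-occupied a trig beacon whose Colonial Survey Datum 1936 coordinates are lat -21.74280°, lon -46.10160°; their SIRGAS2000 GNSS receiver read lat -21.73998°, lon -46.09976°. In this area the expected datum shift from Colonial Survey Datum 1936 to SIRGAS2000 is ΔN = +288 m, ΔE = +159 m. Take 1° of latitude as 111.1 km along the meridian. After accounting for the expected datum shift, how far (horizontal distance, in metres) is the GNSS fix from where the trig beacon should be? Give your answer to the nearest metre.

Observed coordinate differences: Δφ = +0.00282°, Δλ = +0.00184°.
Converting to metres (1° lat = 111100 m, cos φ = 0.928856): observed ΔN = 313.3 m, observed ΔE = 189.9 m.
Subtracting the expected shift leaves a residual of 313.3 − (288) = 25.3 m north and 189.9 − (159) = 30.9 m east.
Residual distance = √(25.3² + 30.9²) = 39.9 m.

40 m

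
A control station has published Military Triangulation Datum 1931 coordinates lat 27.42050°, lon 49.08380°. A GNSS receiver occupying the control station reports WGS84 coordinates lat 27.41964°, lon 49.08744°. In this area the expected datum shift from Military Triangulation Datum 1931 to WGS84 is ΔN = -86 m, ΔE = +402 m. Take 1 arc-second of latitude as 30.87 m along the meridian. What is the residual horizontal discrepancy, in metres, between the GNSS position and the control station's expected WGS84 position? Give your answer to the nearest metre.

Observed coordinate differences: Δφ = -0.00086°, Δλ = +0.00364°.
Converting to metres (1° lat = 111132 m, cos φ = 0.887651): observed ΔN = -95.6 m, observed ΔE = 359.1 m.
Subtracting the expected shift leaves a residual of -95.6 − (-86) = -9.6 m north and 359.1 − (402) = -42.9 m east.
Residual distance = √((-9.6)² + (-42.9)²) = 44.0 m.

44 m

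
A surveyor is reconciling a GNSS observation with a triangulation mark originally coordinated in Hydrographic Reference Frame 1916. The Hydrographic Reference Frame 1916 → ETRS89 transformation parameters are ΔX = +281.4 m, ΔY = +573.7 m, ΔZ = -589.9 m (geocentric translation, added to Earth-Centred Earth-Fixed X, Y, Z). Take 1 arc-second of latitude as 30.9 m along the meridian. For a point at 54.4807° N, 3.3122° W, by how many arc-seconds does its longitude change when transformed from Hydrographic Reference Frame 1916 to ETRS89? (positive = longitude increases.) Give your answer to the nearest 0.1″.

Δλ = 32.8″

sin φ = 0.813920, cos φ = 0.580977, sin λ = -0.057777, cos λ = 0.998330.
East component: ΔE = −sin λ·ΔX + cos λ·ΔY = −(-0.057777)(281.4) + (0.998330)(573.7) = 589.00 m.
1° of latitude spans 3600 × 30.90 = 111240 m; at latitude φ, 1° of longitude spans that × cos φ = 64627.9 m, so Δλ = 589.00 / 64627.9 × 3600 = 32.809″.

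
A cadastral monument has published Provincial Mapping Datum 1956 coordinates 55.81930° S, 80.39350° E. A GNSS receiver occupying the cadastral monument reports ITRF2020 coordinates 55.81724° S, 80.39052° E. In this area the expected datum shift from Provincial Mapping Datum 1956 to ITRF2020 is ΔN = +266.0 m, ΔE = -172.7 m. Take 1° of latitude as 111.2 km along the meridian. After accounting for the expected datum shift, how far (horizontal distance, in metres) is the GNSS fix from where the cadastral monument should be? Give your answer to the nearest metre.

Observed coordinate differences: Δφ = +0.00206°, Δλ = -0.00298°.
Converting to metres (1° lat = 111200 m, cos φ = 0.561805): observed ΔN = 229.1 m, observed ΔE = -186.2 m.
Subtracting the expected shift leaves a residual of 229.1 − (266.0) = -36.9 m north and -186.2 − (-172.7) = -13.5 m east.
Residual distance = √((-36.9)² + (-13.5)²) = 39.3 m.

39 m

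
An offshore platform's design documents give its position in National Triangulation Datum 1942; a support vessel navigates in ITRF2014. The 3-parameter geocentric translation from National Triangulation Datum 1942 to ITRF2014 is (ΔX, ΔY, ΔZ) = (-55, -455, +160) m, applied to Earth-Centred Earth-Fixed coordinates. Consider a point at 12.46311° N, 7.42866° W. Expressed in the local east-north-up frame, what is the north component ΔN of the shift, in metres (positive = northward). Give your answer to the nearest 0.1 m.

The local north axis is (−sin φ cos λ, −sin φ sin λ, cos φ), giving ΔN = 11.770 − 12.696 + 156.230 = 155.30 m.

ΔN = 155.3 m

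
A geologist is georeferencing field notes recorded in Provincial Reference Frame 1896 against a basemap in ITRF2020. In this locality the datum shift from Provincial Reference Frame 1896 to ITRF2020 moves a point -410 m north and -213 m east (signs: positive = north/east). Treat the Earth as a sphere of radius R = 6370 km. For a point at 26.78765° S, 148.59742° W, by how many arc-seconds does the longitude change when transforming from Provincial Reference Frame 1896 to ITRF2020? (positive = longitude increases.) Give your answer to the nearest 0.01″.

At latitude -26.78765°, cos φ = 0.892683.
One radian of longitude at latitude φ spans R cos φ, so Δλ = ΔE / (R cos φ) = -213.0 / (6370000 × 0.892683) = -3.7458e-05 rad = -7.726″.

Δλ = -7.73″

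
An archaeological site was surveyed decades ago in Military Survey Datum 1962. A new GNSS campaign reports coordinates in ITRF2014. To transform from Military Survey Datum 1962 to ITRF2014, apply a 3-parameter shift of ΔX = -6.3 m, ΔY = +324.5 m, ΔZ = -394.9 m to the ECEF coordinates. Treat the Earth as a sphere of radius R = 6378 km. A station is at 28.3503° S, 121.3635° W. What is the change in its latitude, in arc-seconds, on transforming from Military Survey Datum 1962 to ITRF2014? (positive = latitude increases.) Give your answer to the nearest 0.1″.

sin φ = -0.474861, cos φ = 0.880061, sin λ = -0.853883, cos λ = -0.520466.
North component: ΔN = −sin φ cos λ·ΔX − sin φ sin λ·ΔY + cos φ·ΔZ = −(-0.474861)(-0.520466)(-6.3) − (-0.474861)(-0.853883)(324.5) + (0.880061)(-394.9) = -477.56 m.
1° of latitude spans πR/180 = 111317 m, so Δφ = -477.56 / 111317 × 3600 = -15.444″.

Δφ = -15.4″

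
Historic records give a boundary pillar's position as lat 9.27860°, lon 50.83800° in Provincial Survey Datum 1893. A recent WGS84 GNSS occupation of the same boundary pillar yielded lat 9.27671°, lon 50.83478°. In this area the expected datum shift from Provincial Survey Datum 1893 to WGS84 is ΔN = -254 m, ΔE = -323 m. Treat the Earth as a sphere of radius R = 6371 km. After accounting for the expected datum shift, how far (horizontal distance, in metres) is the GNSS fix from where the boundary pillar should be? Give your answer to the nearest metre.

Observed coordinate differences: Δφ = -0.00189°, Δλ = -0.00322°.
Converting to metres (1° lat = 111195 m, cos φ = 0.986916): observed ΔN = -210.2 m, observed ΔE = -353.4 m.
Subtracting the expected shift leaves a residual of -210.2 − (-254) = 43.8 m north and -353.4 − (-323) = -30.4 m east.
Residual distance = √(43.8² + (-30.4)²) = 53.3 m.

53 m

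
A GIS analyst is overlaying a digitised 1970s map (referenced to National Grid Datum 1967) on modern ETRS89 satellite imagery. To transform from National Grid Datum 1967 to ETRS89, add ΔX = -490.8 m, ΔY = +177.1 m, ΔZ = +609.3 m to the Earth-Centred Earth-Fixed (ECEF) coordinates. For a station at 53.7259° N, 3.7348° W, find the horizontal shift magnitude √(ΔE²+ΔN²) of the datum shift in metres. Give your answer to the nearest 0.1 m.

At φ = 53.7259°, λ = -3.7348°: sin φ = 0.806196, cos φ = 0.591649, sin λ = -0.065138, cos λ = 0.997876.
ΔE = −sin λ·ΔX + cos λ·ΔY = −(-0.065138)·(-490.8) + (0.997876)·(177.1) = 144.75 m.
ΔN = −sin φ cos λ·ΔX − sin φ sin λ·ΔY + cos φ·ΔZ = −(0.806196)(0.997876)(-490.8) − (0.806196)(-0.065138)(177.1) + (0.591649)(609.3) = 764.63 m.
Horizontal magnitude = √(ΔE² + ΔN²) = √(144.75² + 764.63²) = 778.21 m.

778.2 m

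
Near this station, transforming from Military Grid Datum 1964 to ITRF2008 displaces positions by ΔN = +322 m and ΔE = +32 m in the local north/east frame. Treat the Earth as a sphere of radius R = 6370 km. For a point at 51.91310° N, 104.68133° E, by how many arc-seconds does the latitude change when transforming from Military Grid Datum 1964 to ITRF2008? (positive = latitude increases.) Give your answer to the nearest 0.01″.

Δφ = 10.43″

On a sphere of radius R, 1 rad of latitude = R, so Δφ = ΔN / R = 322.0 / 6370000 = 5.0549e-05 rad = 10.427″.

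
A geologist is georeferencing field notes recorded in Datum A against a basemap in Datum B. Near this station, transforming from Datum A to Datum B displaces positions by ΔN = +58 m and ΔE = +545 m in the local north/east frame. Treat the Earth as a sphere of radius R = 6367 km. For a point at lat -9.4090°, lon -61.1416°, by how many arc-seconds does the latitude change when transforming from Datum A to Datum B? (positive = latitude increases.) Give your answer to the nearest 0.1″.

Δφ = 1.9″

On a sphere of radius R, 1 rad of latitude = R, so Δφ = ΔN / R = 58.0 / 6367000 = 9.1095e-06 rad = 1.879″.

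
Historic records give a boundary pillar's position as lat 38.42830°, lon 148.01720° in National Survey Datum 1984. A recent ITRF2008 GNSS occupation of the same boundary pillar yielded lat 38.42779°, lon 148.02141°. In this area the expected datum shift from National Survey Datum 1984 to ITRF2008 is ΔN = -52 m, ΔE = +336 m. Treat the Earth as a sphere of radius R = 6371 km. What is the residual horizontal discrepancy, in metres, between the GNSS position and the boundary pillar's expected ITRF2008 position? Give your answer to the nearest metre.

Observed coordinate differences: Δφ = -0.00051°, Δλ = +0.00421°.
Converting to metres (1° lat = 111195 m, cos φ = 0.783387): observed ΔN = -56.7 m, observed ΔE = 366.7 m.
Subtracting the expected shift leaves a residual of -56.7 − (-52) = -4.7 m north and 366.7 − (336) = 30.7 m east.
Residual distance = √((-4.7)² + 30.7²) = 31.1 m.

31 m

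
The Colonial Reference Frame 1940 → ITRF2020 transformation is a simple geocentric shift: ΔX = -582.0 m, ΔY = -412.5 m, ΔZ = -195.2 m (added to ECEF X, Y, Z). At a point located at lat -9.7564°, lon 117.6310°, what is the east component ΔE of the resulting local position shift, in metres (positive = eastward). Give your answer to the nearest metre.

At φ = -9.7564°, λ = 117.6310°: sin φ = -0.169460, cos φ = 0.985537, sin λ = 0.885953, cos λ = -0.463775.
ΔE = −sin λ·ΔX + cos λ·ΔY = −(0.885953)·(-582.0) + (-0.463775)·(-412.5) = 706.93 m.

ΔE = 707 m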